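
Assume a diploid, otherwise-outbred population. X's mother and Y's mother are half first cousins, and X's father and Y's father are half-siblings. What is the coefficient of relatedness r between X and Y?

0.078125

Independent pedigree routes through distinct common ancestors add.
X and Y are related in two ways: half second cousins through their mothers (r = 1/64) and half first cousins through their fathers (r = 1/16).
r = 1/64 + 1/16 = 5/64 = 0.078125.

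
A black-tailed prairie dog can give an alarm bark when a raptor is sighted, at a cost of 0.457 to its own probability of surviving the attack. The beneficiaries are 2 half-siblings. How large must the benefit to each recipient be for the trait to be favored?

r to a half-sibling = 1/4 (half-sibs share one parent — one path of length 2: r = (1/2)^2 = 1/4).
Hamilton's rule with n recipients of equal r: n·r·B > C, so B > C/(n·r) = 0.457/(2·0.25) = 0.914.

0.914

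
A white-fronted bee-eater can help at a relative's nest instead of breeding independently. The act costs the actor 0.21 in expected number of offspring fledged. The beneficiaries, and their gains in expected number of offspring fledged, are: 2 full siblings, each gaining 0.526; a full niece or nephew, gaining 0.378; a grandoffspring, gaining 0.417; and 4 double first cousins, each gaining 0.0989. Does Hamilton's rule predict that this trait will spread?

Hamilton's rule: the trait is favored when the sum of r·B over every recipient exceeds the actor's cost C.
r to a full sibling = 1/2 (full sibs share both parents — two paths of length 2: r = 2·(1/2)^2 = 1/2).
r to a full niece or nephew = 1/4 (full aunt/uncle↔niece/nephew: two paths of length 3 through the shared grandparent pair: r = 2·(1/2)^3 = 1/4).
r to a grandoffspring = 1/4 (two parent–offspring links: r = (1/2)^2 = 1/4).
r to a double first cousin = 1/4 (double first cousins share both grandparent pairs — four paths of length 4: r = 4·(1/2)^4 = 1/4).
Summing one r·B term per recipient: 2·0.5·0.526 + 1·0.25·0.378 + 1·0.25·0.417 + 4·0.25·0.0989 = 0.82365.
0.82365 > 0.21: the indirect benefit exceeds the cost.

Yes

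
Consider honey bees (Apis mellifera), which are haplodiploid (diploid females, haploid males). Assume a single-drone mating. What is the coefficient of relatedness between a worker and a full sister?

Haplodiploid full sisters inherit their father's entire haploid genome identically (contributing 1/2) and on average half of their mother's contribution (1/2 · 1/2 = 1/4); r = 1/2 + 1/4 = 3/4.

0.75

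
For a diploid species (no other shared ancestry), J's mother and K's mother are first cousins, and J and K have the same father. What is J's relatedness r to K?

0.28125

Wright's path rule: contributions from independent ancestry routes add.
J and K are related in two ways: second cousins through their mothers (r = 1/32) and half-sibs through their shared father (r = 1/4).
r = 1/32 + 1/4 = 0.28125.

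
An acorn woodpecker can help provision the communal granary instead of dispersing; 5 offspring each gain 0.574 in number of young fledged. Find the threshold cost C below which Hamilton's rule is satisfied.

r to an offspring = 0.5 (one parent–offspring link: r = (1/2)^1 = 1/2).
Hamilton's rule: n·r·B > C, so the trait is favored while C < n·r·B = 5·0.5·0.574 = 1.435.

1.435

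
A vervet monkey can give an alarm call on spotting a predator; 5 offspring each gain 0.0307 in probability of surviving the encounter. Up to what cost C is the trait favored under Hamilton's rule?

0.07675

r to an offspring = 0.5 (one parent–offspring link: r = (1/2)^1 = 1/2).
Hamilton's rule: n·r·B > C, so the trait is favored while C < n·r·B = 5·0.5·0.0307 = 0.07675.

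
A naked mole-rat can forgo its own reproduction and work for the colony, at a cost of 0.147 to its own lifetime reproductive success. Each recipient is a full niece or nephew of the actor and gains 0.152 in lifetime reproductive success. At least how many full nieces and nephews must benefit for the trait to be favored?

4

r to a full niece or nephew = 0.25 (full aunt/uncle↔niece/nephew: two paths of length 3 through the shared grandparent pair: r = 2·(1/2)^3 = 1/4).
Hamilton's rule: n·r·B > C  ⇒  n > C/(r·B) = 0.147/(0.25·0.152) = 3.868.
The smallest integer exceeding 3.868 is 4.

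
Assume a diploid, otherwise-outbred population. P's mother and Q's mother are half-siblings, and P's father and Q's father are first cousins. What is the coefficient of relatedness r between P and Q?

0.09375

Relatedness sums over independent paths through distinct common ancestors.
P and Q are related in two ways: half first cousins through their mothers (r = 1/16) and second cousins through their fathers (r = 1/32).
r = 1/16 + 1/32 = 0.09375.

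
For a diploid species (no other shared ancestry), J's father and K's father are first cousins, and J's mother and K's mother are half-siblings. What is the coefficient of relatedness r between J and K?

Relatedness sums over independent paths through distinct common ancestors.
J and K are related in two ways: second cousins through their fathers (r = 1/32) and half first cousins through their mothers (r = 1/16).
r = 1/32 + 1/16 = 3/32 = 0.09375.

0.09375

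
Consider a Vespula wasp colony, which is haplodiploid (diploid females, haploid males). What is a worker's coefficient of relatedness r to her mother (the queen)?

0.5

One meiotic link between diploid queen and diploid daughter: r = 1/2.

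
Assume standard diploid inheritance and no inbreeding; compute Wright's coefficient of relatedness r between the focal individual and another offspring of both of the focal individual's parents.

0.5

Each parent–offspring link contributes a factor of 1/2, and independent paths through distinct common ancestors add.
Full sibs share both parents — two paths of length 2: r = 2·(1/2)^2 = 1/2.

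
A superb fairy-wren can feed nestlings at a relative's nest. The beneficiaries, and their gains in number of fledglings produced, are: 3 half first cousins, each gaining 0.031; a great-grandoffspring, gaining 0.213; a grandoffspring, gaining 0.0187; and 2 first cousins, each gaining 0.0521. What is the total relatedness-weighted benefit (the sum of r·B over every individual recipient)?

0.0501375

r to a half first cousin = 0.0625 (half first cousins share one grandparent — one path of length 4: r = (1/2)^4 = 1/16).
r to a great-grandoffspring = 0.125 (three parent–offspring links: r = (1/2)^3 = 1/8).
r to a grandoffspring = 0.25 (two parent–offspring links: r = (1/2)^2 = 1/4).
r to a first cousin = 1/8 (first cousins share one grandparent pair — two paths of length 4: r = 2·(1/2)^4 = 1/8).
Summing one r·B term per recipient: 3·0.0625·0.031 + 1·0.125·0.213 + 1·0.25·0.0187 + 2·0.125·0.0521 = 0.0501375.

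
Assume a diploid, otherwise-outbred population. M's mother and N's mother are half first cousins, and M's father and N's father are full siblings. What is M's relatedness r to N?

Relatedness sums over independent paths through distinct common ancestors.
M and N are related in two ways: half second cousins through their mothers (r = 1/64) and first cousins through their fathers (r = 1/8).
r = 1/64 + 1/8 = 9/64 = 0.140625.

0.140625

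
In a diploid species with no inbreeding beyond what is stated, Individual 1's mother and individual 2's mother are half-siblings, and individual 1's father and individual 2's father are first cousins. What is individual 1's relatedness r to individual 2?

0.09375

Relatedness sums over independent paths through distinct common ancestors.
Individual 1 and individual 2 are related in two ways: half first cousins through their mothers (r = 1/16) and second cousins through their fathers (r = 1/32).
r = 1/16 + 1/32 = 0.09375.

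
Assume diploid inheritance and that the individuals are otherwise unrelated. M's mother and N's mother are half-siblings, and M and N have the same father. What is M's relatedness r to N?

0.3125

Wright's path rule: contributions from independent ancestry routes add.
M and N are related in two ways: half first cousins through their mothers (r = 1/16) and half-sibs through their shared father (r = 1/4).
r = 1/16 + 1/4 = 5/16 = 0.3125.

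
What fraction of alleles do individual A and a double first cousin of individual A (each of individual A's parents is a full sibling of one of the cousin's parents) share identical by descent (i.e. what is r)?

0.25

Each parent–offspring link contributes a factor of 1/2, and independent paths through distinct common ancestors add.
Double first cousins share both grandparent pairs — four paths of length 4: r = 4·(1/2)^4 = 1/4.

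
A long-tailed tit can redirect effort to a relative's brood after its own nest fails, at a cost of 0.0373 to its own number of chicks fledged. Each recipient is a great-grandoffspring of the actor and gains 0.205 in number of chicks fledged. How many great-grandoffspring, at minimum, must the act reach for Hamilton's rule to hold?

2

r to a great-grandoffspring = 0.125 (three parent–offspring links: r = (1/2)^3 = 1/8).
Hamilton's rule: n·r·B > C  ⇒  n > C/(r·B) = 0.0373/(0.125·0.205) = 1.456.
The smallest integer exceeding 1.456 is 2.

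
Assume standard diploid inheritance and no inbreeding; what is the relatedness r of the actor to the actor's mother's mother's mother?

0.125

Each parent–offspring link contributes a factor of 1/2, and independent paths through distinct common ancestors add.
Three parent–offspring links: r = (1/2)^3 = 1/8.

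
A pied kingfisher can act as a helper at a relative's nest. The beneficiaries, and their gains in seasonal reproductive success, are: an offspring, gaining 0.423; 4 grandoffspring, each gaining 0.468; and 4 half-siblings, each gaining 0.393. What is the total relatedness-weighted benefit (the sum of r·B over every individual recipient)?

1.0725

r to an offspring = 0.5 (one parent–offspring link: r = (1/2)^1 = 1/2).
r to a grandoffspring = 0.25 (two parent–offspring links: r = (1/2)^2 = 1/4).
r to a half-sibling = 1/4 (half-sibs share one parent — one path of length 2: r = (1/2)^2 = 1/4).
Summing one r·B term per recipient: 1·0.5·0.423 + 4·0.25·0.468 + 4·0.25·0.393 = 1.0725.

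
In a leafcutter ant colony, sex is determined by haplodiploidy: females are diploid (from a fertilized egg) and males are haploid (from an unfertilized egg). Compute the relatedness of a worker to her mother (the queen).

0.5

One meiotic link between diploid queen and diploid daughter: r = 1/2.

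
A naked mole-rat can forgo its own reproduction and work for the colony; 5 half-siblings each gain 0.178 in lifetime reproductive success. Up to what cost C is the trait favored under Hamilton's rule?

r to a half-sibling = 0.25 (half-sibs share one parent — one path of length 2: r = (1/2)^2 = 1/4).
Hamilton's rule: n·r·B > C, so the trait is favored while C < n·r·B = 5·0.25·0.178 = 0.2225.

0.2225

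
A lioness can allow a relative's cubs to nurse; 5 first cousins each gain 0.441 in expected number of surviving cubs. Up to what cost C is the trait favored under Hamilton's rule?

0.275625

r to a first cousin = 1/8 (first cousins share one grandparent pair — two paths of length 4: r = 2·(1/2)^4 = 1/8).
Hamilton's rule: n·r·B > C, so the trait is favored while C < n·r·B = 5·0.125·0.441 = 0.275625.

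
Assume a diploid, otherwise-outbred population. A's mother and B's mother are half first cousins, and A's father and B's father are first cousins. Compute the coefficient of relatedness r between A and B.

Independent pedigree routes through distinct common ancestors add.
A and B are related in two ways: half second cousins through their mothers (r = 1/64) and second cousins through their fathers (r = 1/32).
r = 1/64 + 1/32 = 0.046875.

0.046875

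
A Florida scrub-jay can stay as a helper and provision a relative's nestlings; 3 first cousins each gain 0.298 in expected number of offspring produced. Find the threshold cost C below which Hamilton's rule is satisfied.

r to a first cousin = 0.125 (first cousins share one grandparent pair — two paths of length 4: r = 2·(1/2)^4 = 1/8).
Hamilton's rule: n·r·B > C, so the trait is favored while C < n·r·B = 3·0.125·0.298 = 0.11175.

0.11175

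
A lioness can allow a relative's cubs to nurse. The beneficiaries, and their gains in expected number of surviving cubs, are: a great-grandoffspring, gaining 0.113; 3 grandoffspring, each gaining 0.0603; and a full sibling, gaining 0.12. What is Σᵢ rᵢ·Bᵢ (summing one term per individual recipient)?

0.11935

r to a great-grandoffspring = 0.125 (three parent–offspring links: r = (1/2)^3 = 1/8).
r to a grandoffspring = 0.25 (two parent–offspring links: r = (1/2)^2 = 1/4).
r to a full sibling = 1/2 (full sibs share both parents — two paths of length 2: r = 2·(1/2)^2 = 1/2).
Summing one r·B term per recipient: 1·0.125·0.113 + 3·0.25·0.0603 + 1·0.5·0.12 = 0.11935.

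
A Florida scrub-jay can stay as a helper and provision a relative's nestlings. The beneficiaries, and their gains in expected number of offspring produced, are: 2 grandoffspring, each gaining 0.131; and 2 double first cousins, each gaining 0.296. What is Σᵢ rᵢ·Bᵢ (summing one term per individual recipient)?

r to a grandoffspring = 0.25 (two parent–offspring links: r = (1/2)^2 = 1/4).
r to a double first cousin = 0.25 (double first cousins share both grandparent pairs — four paths of length 4: r = 4·(1/2)^4 = 1/4).
Summing one r·B term per recipient: 2·0.25·0.131 + 2·0.25·0.296 = 0.2135.

0.2135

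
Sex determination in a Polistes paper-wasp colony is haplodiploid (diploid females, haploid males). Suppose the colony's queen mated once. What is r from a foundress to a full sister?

Haplodiploid full sisters inherit their father's entire haploid genome identically (contributing 1/2) and on average half of their mother's contribution (1/2 · 1/2 = 1/4); r = 1/2 + 1/4 = 3/4.

0.75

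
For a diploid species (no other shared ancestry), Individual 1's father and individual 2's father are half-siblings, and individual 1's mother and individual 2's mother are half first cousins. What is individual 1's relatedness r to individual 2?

0.078125

Independent pedigree routes through distinct common ancestors add.
Individual 1 and individual 2 are related in two ways: half first cousins through their fathers (r = 1/16) and half second cousins through their mothers (r = 1/64).
r = 1/16 + 1/64 = 5/64 = 0.078125.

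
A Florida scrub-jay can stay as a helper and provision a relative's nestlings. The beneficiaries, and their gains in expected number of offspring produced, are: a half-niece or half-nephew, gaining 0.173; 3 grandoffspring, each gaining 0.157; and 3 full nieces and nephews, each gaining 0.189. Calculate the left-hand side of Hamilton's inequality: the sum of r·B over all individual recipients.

r to a half-niece or half-nephew = 0.125 (half-aunt/uncle↔niece/nephew: one path of length 3: r = (1/2)^3 = 1/8).
r to a grandoffspring = 0.25 (two parent–offspring links: r = (1/2)^2 = 1/4).
r to a full niece or nephew = 1/4 (full aunt/uncle↔niece/nephew: two paths of length 3 through the shared grandparent pair: r = 2·(1/2)^3 = 1/4).
Summing one r·B term per recipient: 1·0.125·0.173 + 3·0.25·0.157 + 3·0.25·0.189 = 0.281125.

0.281125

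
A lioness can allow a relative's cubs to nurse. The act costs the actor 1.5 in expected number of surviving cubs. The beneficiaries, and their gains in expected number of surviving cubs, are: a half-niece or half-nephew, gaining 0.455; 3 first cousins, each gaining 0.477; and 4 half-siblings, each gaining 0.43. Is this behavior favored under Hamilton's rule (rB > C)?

Hamilton's rule: the trait is favored when the sum of r·B over every recipient exceeds the actor's cost C.
r to a half-niece or half-nephew = 0.125 (half-aunt/uncle↔niece/nephew: one path of length 3: r = (1/2)^3 = 1/8).
r to a first cousin = 0.125 (first cousins share one grandparent pair — two paths of length 4: r = 2·(1/2)^4 = 1/8).
r to a half-sibling = 0.25 (half-sibs share one parent — one path of length 2: r = (1/2)^2 = 1/4).
Summing one r·B term per recipient: 1·0.125·0.455 + 3·0.125·0.477 + 4·0.25·0.43 = 0.66575.
0.66575 < 1.5: the indirect benefit is less than the cost.

No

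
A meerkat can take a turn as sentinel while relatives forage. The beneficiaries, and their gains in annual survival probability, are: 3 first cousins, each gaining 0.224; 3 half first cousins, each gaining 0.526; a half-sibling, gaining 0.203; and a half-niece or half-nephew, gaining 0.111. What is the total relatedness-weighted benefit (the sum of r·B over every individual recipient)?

0.24725

r to a first cousin = 0.125 (first cousins share one grandparent pair — two paths of length 4: r = 2·(1/2)^4 = 1/8).
r to a half first cousin = 0.0625 (half first cousins share one grandparent — one path of length 4: r = (1/2)^4 = 1/16).
r to a half-sibling = 0.25 (half-sibs share one parent — one path of length 2: r = (1/2)^2 = 1/4).
r to a half-niece or half-nephew = 1/8 (half-aunt/uncle↔niece/nephew: one path of length 3: r = (1/2)^3 = 1/8).
Summing one r·B term per recipient: 3·0.125·0.224 + 3·0.0625·0.526 + 1·0.25·0.203 + 1·0.125·0.111 = 0.24725.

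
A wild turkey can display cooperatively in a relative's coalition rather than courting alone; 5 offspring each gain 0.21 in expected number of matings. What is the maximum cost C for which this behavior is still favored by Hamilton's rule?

0.525

r to an offspring = 0.5 (one parent–offspring link: r = (1/2)^1 = 1/2).
Hamilton's rule: n·r·B > C, so the trait is favored while C < n·r·B = 5·0.5·0.21 = 0.525.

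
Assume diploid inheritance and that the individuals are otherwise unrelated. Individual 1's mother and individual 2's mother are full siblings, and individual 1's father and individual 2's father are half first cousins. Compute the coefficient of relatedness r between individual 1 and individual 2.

0.140625

Independent pedigree routes through distinct common ancestors add.
Individual 1 and individual 2 are related in two ways: first cousins through their mothers (r = 1/8) and half second cousins through their fathers (r = 1/64).
r = 1/8 + 1/64 = 9/64 = 0.140625.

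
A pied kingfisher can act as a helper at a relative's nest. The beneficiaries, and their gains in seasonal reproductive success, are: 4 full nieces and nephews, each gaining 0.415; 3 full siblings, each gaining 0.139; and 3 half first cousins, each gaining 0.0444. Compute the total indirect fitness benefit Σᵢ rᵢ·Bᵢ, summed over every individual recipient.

0.631825

r to a full niece or nephew = 0.25 (full aunt/uncle↔niece/nephew: two paths of length 3 through the shared grandparent pair: r = 2·(1/2)^3 = 1/4).
r to a full sibling = 1/2 (full sibs share both parents — two paths of length 2: r = 2·(1/2)^2 = 1/2).
r to a half first cousin = 0.0625 (half first cousins share one grandparent — one path of length 4: r = (1/2)^4 = 1/16).
Summing one r·B term per recipient: 4·0.25·0.415 + 3·0.5·0.139 + 3·0.0625·0.0444 = 0.631825.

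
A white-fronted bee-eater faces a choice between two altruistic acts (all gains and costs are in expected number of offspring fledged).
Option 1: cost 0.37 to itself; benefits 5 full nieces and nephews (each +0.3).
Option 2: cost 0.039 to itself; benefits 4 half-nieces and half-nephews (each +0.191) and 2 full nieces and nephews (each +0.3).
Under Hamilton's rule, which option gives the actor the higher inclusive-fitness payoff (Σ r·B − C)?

Option 2

Option 1: r to a full niece or nephew = 0.25.
Option 1: Σ r·B − C = (5·0.25·0.3) − 0.37 = 0.005.
Option 2: r to a half-niece or half-nephew = 0.125.
Option 2: r to a full niece or nephew = 0.25.
Option 2: Σ r·B − C = (4·0.125·0.191 + 2·0.25·0.3) − 0.039 = 0.2065.
Option 2 has the higher net inclusive-fitness payoff.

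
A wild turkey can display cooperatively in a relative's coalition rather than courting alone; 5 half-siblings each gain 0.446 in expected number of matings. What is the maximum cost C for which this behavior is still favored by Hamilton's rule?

r to a half-sibling = 0.25 (half-sibs share one parent — one path of length 2: r = (1/2)^2 = 1/4).
Hamilton's rule: n·r·B > C, so the trait is favored while C < n·r·B = 5·0.25·0.446 = 0.5575.

0.5575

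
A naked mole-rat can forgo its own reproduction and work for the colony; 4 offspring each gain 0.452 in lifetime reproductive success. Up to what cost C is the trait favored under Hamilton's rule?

0.904

r to an offspring = 1/2 (one parent–offspring link: r = (1/2)^1 = 1/2).
Hamilton's rule: n·r·B > C, so the trait is favored while C < n·r·B = 4·0.5·0.452 = 0.904.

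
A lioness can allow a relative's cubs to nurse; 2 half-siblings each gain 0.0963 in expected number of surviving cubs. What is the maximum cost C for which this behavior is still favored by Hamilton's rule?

0.04815

r to a half-sibling = 0.25 (half-sibs share one parent — one path of length 2: r = (1/2)^2 = 1/4).
Hamilton's rule: n·r·B > C, so the trait is favored while C < n·r·B = 2·0.25·0.0963 = 0.04815.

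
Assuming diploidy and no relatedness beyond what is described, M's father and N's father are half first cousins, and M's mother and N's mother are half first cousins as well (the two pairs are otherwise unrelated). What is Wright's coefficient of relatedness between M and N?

With two independent routes of shared ancestry, r is the sum of the two contributions.
M and N are related in two ways: half second cousins through their fathers (r = 1/64) and half second cousins through their mothers (r = 1/64).
r = 1/64 + 1/64 = 1/32 = 0.03125.

0.03125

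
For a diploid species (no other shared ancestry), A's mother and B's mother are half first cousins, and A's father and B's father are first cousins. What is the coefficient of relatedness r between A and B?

0.046875

Wright's path rule: contributions from independent ancestry routes add.
A and B are related in two ways: half second cousins through their mothers (r = 1/64) and second cousins through their fathers (r = 1/32).
r = 1/64 + 1/32 = 0.046875.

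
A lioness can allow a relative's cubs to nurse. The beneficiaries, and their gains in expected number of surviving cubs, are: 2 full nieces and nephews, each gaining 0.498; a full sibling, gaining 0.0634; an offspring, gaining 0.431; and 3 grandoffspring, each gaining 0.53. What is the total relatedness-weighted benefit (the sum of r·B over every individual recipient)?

0.8937

r to a full niece or nephew = 1/4 (full aunt/uncle↔niece/nephew: two paths of length 3 through the shared grandparent pair: r = 2·(1/2)^3 = 1/4).
r to a full sibling = 0.5 (full sibs share both parents — two paths of length 2: r = 2·(1/2)^2 = 1/2).
r to an offspring = 1/2 (one parent–offspring link: r = (1/2)^1 = 1/2).
r to a grandoffspring = 1/4 (two parent–offspring links: r = (1/2)^2 = 1/4).
Summing one r·B term per recipient: 2·0.25·0.498 + 1·0.5·0.0634 + 1·0.5·0.431 + 3·0.25·0.53 = 0.8937.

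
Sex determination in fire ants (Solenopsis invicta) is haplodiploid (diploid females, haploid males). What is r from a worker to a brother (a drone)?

0.25

Her haploid brother carries none of their father's genes and a random half of their mother's genome; that half matches the maternal half of her own genome with probability 1/2: r = 1/2 · 1/2 = 1/4.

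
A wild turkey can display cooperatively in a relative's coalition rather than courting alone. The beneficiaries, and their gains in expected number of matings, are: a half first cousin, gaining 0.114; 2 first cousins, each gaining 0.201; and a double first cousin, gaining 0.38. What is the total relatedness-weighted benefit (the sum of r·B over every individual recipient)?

r to a half first cousin = 1/16 (half first cousins share one grandparent — one path of length 4: r = (1/2)^4 = 1/16).
r to a first cousin = 1/8 (first cousins share one grandparent pair — two paths of length 4: r = 2·(1/2)^4 = 1/8).
r to a double first cousin = 0.25 (double first cousins share both grandparent pairs — four paths of length 4: r = 4·(1/2)^4 = 1/4).
Summing one r·B term per recipient: 1·0.0625·0.114 + 2·0.125·0.201 + 1·0.25·0.38 = 0.152375.

0.152375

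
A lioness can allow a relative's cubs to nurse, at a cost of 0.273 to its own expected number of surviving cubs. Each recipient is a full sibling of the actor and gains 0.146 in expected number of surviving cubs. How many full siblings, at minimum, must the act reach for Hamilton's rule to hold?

4

r to a full sibling = 1/2 (full sibs share both parents — two paths of length 2: r = 2·(1/2)^2 = 1/2).
Hamilton's rule: n·r·B > C  ⇒  n > C/(r·B) = 0.273/(0.5·0.146) = 3.74.
The smallest integer exceeding 3.74 is 4.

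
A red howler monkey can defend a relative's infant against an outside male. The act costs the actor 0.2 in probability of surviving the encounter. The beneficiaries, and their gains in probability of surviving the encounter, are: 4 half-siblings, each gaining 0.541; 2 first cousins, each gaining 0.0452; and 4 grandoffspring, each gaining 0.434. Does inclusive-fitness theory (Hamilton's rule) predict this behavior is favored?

Hamilton's rule: the trait is favored when the sum of r·B over every recipient exceeds the actor's cost C.
r to a half-sibling = 0.25 (half-sibs share one parent — one path of length 2: r = (1/2)^2 = 1/4).
r to a first cousin = 1/8 (first cousins share one grandparent pair — two paths of length 4: r = 2·(1/2)^4 = 1/8).
r to a grandoffspring = 0.25 (two parent–offspring links: r = (1/2)^2 = 1/4).
Summing one r·B term per recipient: 4·0.25·0.541 + 2·0.125·0.0452 + 4·0.25·0.434 = 0.9863.
0.9863 > 0.2: the indirect benefit exceeds the cost.

Yes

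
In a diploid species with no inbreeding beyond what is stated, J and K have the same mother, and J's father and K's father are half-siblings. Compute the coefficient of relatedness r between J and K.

Relatedness sums over independent paths through distinct common ancestors.
J and K are related in two ways: half-sibs through their shared mother (r = 1/4) and half first cousins through their fathers (r = 1/16).
r = 1/4 + 1/16 = 5/16 = 0.3125.

0.3125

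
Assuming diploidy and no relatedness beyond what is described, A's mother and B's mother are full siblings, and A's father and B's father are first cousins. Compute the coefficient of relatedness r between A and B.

0.15625

Independent pedigree routes through distinct common ancestors add.
A and B are related in two ways: first cousins through their mothers (r = 1/8) and second cousins through their fathers (r = 1/32).
r = 1/8 + 1/32 = 5/32 = 0.15625.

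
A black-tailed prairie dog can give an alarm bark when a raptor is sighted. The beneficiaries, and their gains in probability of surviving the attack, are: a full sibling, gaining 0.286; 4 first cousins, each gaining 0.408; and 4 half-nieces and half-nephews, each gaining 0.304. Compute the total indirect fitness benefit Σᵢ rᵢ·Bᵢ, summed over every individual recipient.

r to a full sibling = 1/2 (full sibs share both parents — two paths of length 2: r = 2·(1/2)^2 = 1/2).
r to a first cousin = 0.125 (first cousins share one grandparent pair — two paths of length 4: r = 2·(1/2)^4 = 1/8).
r to a half-niece or half-nephew = 1/8 (half-aunt/uncle↔niece/nephew: one path of length 3: r = (1/2)^3 = 1/8).
Summing one r·B term per recipient: 1·0.5·0.286 + 4·0.125·0.408 + 4·0.125·0.304 = 0.499.

0.499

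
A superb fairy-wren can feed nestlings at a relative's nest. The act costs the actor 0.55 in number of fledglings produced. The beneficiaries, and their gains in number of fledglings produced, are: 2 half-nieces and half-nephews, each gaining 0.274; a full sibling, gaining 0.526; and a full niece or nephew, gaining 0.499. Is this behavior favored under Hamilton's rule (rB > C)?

No

Hamilton's rule: the trait is favored when the sum of r·B over every recipient exceeds the actor's cost C.
r to a half-niece or half-nephew = 1/8 (half-aunt/uncle↔niece/nephew: one path of length 3: r = (1/2)^3 = 1/8).
r to a full sibling = 0.5 (full sibs share both parents — two paths of length 2: r = 2·(1/2)^2 = 1/2).
r to a full niece or nephew = 0.25 (full aunt/uncle↔niece/nephew: two paths of length 3 through the shared grandparent pair: r = 2·(1/2)^3 = 1/4).
Summing one r·B term per recipient: 2·0.125·0.274 + 1·0.5·0.526 + 1·0.25·0.499 = 0.45625.
0.45625 < 0.55: the indirect benefit is less than the cost.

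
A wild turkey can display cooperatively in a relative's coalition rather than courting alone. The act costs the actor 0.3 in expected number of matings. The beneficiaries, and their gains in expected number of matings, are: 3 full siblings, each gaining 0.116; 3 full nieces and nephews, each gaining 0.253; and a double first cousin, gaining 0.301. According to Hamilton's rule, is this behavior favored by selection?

Hamilton's rule: the trait is favored when the sum of r·B over every recipient exceeds the actor's cost C.
r to a full sibling = 1/2 (full sibs share both parents — two paths of length 2: r = 2·(1/2)^2 = 1/2).
r to a full niece or nephew = 0.25 (full aunt/uncle↔niece/nephew: two paths of length 3 through the shared grandparent pair: r = 2·(1/2)^3 = 1/4).
r to a double first cousin = 0.25 (double first cousins share both grandparent pairs — four paths of length 4: r = 4·(1/2)^4 = 1/4).
Summing one r·B term per recipient: 3·0.5·0.116 + 3·0.25·0.253 + 1·0.25·0.301 = 0.439.
0.439 > 0.3: the indirect benefit exceeds the cost.

Yes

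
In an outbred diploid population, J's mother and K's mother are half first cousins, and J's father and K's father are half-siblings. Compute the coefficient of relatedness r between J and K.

0.078125

Wright's path rule: contributions from independent ancestry routes add.
J and K are related in two ways: half second cousins through their mothers (r = 1/64) and half first cousins through their fathers (r = 1/16).
r = 1/64 + 1/16 = 0.078125.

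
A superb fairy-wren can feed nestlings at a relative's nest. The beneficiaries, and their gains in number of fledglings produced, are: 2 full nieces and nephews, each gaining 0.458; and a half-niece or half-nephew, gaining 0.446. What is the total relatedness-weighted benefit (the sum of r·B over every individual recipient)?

0.28475

r to a full niece or nephew = 1/4 (full aunt/uncle↔niece/nephew: two paths of length 3 through the shared grandparent pair: r = 2·(1/2)^3 = 1/4).
r to a half-niece or half-nephew = 0.125 (half-aunt/uncle↔niece/nephew: one path of length 3: r = (1/2)^3 = 1/8).
Summing one r·B term per recipient: 2·0.25·0.458 + 1·0.125·0.446 = 0.28475.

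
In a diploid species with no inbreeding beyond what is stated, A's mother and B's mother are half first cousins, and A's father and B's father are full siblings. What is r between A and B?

Independent pedigree routes through distinct common ancestors add.
A and B are related in two ways: half second cousins through their mothers (r = 1/64) and first cousins through their fathers (r = 1/8).
r = 1/64 + 1/8 = 9/64 = 0.140625.

0.140625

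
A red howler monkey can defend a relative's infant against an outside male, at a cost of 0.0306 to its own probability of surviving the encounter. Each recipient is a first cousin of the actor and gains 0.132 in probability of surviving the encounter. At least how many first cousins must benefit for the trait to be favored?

r to a first cousin = 1/8 (first cousins share one grandparent pair — two paths of length 4: r = 2·(1/2)^4 = 1/8).
Hamilton's rule: n·r·B > C  ⇒  n > C/(r·B) = 0.0306/(0.125·0.132) = 1.855.
The smallest integer exceeding 1.855 is 2.

2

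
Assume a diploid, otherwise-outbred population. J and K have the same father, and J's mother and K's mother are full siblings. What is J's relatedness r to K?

Wright's path rule: contributions from independent ancestry routes add.
J and K are related in two ways: half-sibs through their shared father (r = 1/4) and first cousins through their mothers (r = 1/8).
r = 1/4 + 1/8 = 3/8 = 0.375.

0.375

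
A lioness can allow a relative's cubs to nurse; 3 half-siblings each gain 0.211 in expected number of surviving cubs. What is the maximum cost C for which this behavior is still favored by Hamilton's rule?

r to a half-sibling = 0.25 (half-sibs share one parent — one path of length 2: r = (1/2)^2 = 1/4).
Hamilton's rule: n·r·B > C, so the trait is favored while C < n·r·B = 3·0.25·0.211 = 0.15825.

0.15825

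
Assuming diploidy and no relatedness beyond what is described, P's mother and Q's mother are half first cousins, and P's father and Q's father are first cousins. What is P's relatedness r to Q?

Relatedness sums over independent paths through distinct common ancestors.
P and Q are related in two ways: half second cousins through their mothers (r = 1/64) and second cousins through their fathers (r = 1/32).
r = 1/64 + 1/32 = 3/64 = 0.046875.

0.046875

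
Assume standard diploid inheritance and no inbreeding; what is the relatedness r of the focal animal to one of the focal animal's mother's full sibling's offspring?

0.125

Each parent–offspring link contributes a factor of 1/2, and independent paths through distinct common ancestors add.
First cousins share one grandparent pair — two paths of length 4: r = 2·(1/2)^4 = 1/8.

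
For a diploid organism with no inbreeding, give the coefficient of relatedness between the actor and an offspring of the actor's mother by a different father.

Each parent–offspring link contributes a factor of 1/2, and independent paths through distinct common ancestors add.
Half-sibs share one parent — one path of length 2: r = (1/2)^2 = 1/4.

0.25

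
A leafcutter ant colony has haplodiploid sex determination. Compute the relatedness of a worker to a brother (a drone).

Her haploid brother carries none of their father's genes and a random half of their mother's genome; that half matches the maternal half of her own genome with probability 1/2: r = 1/2 · 1/2 = 1/4.

0.25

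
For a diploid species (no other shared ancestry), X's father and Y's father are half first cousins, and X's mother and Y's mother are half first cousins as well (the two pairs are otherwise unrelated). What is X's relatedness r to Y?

Wright's path rule: contributions from independent ancestry routes add.
X and Y are related in two ways: half second cousins through their fathers (r = 1/64) and half second cousins through their mothers (r = 1/64).
r = 1/64 + 1/64 = 1/32 = 0.03125.

0.03125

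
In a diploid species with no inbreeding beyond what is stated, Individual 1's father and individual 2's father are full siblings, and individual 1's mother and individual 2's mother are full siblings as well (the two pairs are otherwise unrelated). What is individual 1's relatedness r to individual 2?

Independent pedigree routes through distinct common ancestors add.
Individual 1 and individual 2 are related in two ways: first cousins through their fathers (r = 1/8) and first cousins through their mothers (r = 1/8) — i.e. double first cousins.
r = 1/8 + 1/8 = 0.25.

0.25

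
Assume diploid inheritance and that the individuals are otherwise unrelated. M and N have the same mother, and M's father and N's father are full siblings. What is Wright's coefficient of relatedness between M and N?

Independent pedigree routes through distinct common ancestors add.
M and N are related in two ways: half-sibs through their shared mother (r = 1/4) and first cousins through their fathers (r = 1/8).
r = 1/4 + 1/8 = 3/8 = 0.375.

0.375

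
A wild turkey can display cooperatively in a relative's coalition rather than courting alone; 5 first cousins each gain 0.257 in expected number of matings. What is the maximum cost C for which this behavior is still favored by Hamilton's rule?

0.160625

r to a first cousin = 1/8 (first cousins share one grandparent pair — two paths of length 4: r = 2·(1/2)^4 = 1/8).
Hamilton's rule: n·r·B > C, so the trait is favored while C < n·r·B = 5·0.125·0.257 = 0.160625.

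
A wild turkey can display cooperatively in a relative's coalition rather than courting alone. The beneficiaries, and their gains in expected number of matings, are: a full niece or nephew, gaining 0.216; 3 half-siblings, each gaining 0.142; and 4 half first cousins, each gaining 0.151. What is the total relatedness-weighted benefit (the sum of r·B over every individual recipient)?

0.19825

r to a full niece or nephew = 0.25 (full aunt/uncle↔niece/nephew: two paths of length 3 through the shared grandparent pair: r = 2·(1/2)^3 = 1/4).
r to a half-sibling = 1/4 (half-sibs share one parent — one path of length 2: r = (1/2)^2 = 1/4).
r to a half first cousin = 1/16 (half first cousins share one grandparent — one path of length 4: r = (1/2)^4 = 1/16).
Summing one r·B term per recipient: 1·0.25·0.216 + 3·0.25·0.142 + 4·0.0625·0.151 = 0.19825.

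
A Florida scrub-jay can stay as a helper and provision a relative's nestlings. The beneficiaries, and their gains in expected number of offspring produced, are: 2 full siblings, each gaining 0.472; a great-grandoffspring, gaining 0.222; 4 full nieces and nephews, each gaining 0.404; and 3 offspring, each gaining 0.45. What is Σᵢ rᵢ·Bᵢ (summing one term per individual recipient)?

1.57875

r to a full sibling = 0.5 (full sibs share both parents — two paths of length 2: r = 2·(1/2)^2 = 1/2).
r to a great-grandoffspring = 1/8 (three parent–offspring links: r = (1/2)^3 = 1/8).
r to a full niece or nephew = 0.25 (full aunt/uncle↔niece/nephew: two paths of length 3 through the shared grandparent pair: r = 2·(1/2)^3 = 1/4).
r to an offspring = 0.5 (one parent–offspring link: r = (1/2)^1 = 1/2).
Summing one r·B term per recipient: 2·0.5·0.472 + 1·0.125·0.222 + 4·0.25·0.404 + 3·0.5·0.45 = 1.57875.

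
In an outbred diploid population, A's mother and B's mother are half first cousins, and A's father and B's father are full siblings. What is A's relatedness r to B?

Relatedness sums over independent paths through distinct common ancestors.
A and B are related in two ways: half second cousins through their mothers (r = 1/64) and first cousins through their fathers (r = 1/8).
r = 1/64 + 1/8 = 0.140625.

0.140625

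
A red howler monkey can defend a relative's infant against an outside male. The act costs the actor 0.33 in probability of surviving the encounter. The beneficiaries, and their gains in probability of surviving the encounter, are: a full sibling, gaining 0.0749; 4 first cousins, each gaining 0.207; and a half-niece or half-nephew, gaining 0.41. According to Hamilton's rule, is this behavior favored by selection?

Hamilton's rule: the trait is favored when the sum of r·B over every recipient exceeds the actor's cost C.
r to a full sibling = 0.5 (full sibs share both parents — two paths of length 2: r = 2·(1/2)^2 = 1/2).
r to a first cousin = 0.125 (first cousins share one grandparent pair — two paths of length 4: r = 2·(1/2)^4 = 1/8).
r to a half-niece or half-nephew = 1/8 (half-aunt/uncle↔niece/nephew: one path of length 3: r = (1/2)^3 = 1/8).
Summing one r·B term per recipient: 1·0.5·0.0749 + 4·0.125·0.207 + 1·0.125·0.41 = 0.1922.
0.1922 < 0.33: the indirect benefit is less than the cost.

No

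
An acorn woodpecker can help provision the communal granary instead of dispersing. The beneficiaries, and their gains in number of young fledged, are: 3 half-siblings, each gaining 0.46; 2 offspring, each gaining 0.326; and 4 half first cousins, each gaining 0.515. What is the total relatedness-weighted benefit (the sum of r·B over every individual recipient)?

0.79975

r to a half-sibling = 0.25 (half-sibs share one parent — one path of length 2: r = (1/2)^2 = 1/4).
r to an offspring = 0.5 (one parent–offspring link: r = (1/2)^1 = 1/2).
r to a half first cousin = 0.0625 (half first cousins share one grandparent — one path of length 4: r = (1/2)^4 = 1/16).
Summing one r·B term per recipient: 3·0.25·0.46 + 2·0.5·0.326 + 4·0.0625·0.515 = 0.79975.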